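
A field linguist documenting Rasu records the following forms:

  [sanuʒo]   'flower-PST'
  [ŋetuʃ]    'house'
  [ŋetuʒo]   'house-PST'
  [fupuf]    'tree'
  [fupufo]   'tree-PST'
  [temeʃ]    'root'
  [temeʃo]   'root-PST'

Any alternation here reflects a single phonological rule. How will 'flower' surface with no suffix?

[sanuʃ]

In [ŋetuʃ] and [ŋetuʒo] the final segment of 'house' alternates: [ʃ] ~ [ʒ].
The stem 'root' ([temeʃ], [temeʃo]) shows [ʃ] unchanged in both environments, so [ʃ] cannot be basic with [ʒ] derived before the PST suffix.
Therefore /ʒ/ is basic and [ʃ] is derived by word-final obstruent devoicing (voiced obstruents become voiceless word-finally).
The one attested form of 'flower', [sanuʒo], shows underlying /sanuʒ/. Applying the same rule word-finally gives [sanuʃ].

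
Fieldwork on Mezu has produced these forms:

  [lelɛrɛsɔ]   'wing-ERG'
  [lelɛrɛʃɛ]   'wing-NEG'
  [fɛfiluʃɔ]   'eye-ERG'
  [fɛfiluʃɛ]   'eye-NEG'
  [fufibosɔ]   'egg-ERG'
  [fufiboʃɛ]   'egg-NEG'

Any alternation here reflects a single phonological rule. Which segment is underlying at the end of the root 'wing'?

/s/

The stem for 'wing' ends in [s] in [lelɛrɛsɔ] but [ʃ] in [lelɛrɛʃɛ].
Compare 'eye', with invariant [ʃ] in [fɛfiluʃɔ] and [fɛfiluʃɛ]: an analysis with underlying /ʃ/ and a rule producing [s] before the ERG suffix would wrongly predict alternation here too.
The underlying segment must be /s/; /s/ becomes palato-alveolar [ʃ] before a front vowel, yielding [ʃ] there.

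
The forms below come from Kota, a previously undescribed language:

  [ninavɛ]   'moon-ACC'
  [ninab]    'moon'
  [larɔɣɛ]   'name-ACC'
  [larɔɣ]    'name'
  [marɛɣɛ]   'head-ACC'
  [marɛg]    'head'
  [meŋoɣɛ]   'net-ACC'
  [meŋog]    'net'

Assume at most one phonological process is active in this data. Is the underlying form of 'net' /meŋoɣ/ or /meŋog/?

'net' shows [ɣ] ~ [g] at the end of the stem ([meŋoɣɛ] vs [meŋog]).
Compare 'name', with invariant [ɣ] in [larɔɣɛ] and [larɔɣ]: an analysis with underlying /ɣ/ and a rule producing [g] in isolation would wrongly predict alternation here too.
So /g/ is underlying, and a rule of intervocalic spirantization — voiced stops become fricatives between vowels — gives [ɣ].

/meŋog/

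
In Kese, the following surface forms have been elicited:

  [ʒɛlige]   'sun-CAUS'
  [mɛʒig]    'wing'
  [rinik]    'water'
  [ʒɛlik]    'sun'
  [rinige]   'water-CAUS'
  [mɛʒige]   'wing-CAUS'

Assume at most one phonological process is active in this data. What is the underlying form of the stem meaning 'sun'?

/ʒɛlik/

In [ʒɛlik] and [ʒɛlige] the final segment of 'sun' alternates: [k] ~ [g].
But 'wing' keeps [g] in both environments ([mɛʒig], [mɛʒige]), so there is no rule changing /g/ to [k] in isolation.
Therefore /k/ is basic and [g] is derived by intervocalic voicing (voiceless stops become voiced between vowels).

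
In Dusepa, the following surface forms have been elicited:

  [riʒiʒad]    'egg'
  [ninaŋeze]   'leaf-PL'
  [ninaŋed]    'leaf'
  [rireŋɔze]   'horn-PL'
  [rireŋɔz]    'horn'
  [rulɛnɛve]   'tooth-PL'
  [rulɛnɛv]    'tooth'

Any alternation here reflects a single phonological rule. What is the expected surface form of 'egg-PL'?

The root 'leaf' surfaces as [ninaŋeze] and [ninaŋed], with a stem-final [z] ~ [d] alternation.
The stem 'horn' ([rireŋɔze], [rireŋɔz]) shows [z] unchanged in both environments, so [z] cannot be basic with [d] derived in isolation.
The alternation reflects intervocalic spirantization: voiced stops become fricatives between vowels. /d/ is underlying.
From [riʒiʒad] the stem 'egg' is /riʒiʒad/; between vowels this yields [riʒiʒaze].

[riʒiʒaze]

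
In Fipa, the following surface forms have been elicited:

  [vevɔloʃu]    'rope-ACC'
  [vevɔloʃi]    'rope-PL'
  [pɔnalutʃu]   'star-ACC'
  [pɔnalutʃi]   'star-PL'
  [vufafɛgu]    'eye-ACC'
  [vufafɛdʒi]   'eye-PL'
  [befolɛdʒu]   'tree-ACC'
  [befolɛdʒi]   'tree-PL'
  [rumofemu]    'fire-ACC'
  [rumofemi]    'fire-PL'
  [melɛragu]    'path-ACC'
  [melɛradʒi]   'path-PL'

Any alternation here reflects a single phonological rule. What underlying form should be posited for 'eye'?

In [vufafɛgu] and [vufafɛdʒi] the final segment of 'eye' alternates: [g] ~ [dʒ].
The stem 'tree' ([befolɛdʒu], [befolɛdʒi]) shows [dʒ] unchanged in both environments, so [dʒ] cannot be basic with [g] derived before the ACC suffix.
Therefore /g/ is basic and [dʒ] is derived by palatalization before a front vowel (/g/ becomes palato-alveolar [dʒ] before a front vowel).

/vufafɛg/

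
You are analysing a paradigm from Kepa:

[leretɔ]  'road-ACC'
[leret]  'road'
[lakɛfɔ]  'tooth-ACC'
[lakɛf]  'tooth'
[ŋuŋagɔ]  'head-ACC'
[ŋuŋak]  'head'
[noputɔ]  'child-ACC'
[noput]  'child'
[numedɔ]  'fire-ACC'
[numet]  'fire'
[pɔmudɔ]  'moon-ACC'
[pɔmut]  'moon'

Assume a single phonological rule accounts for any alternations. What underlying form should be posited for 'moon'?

The root 'moon' surfaces as [pɔmudɔ] and [pɔmut], with a stem-final [d] ~ [t] alternation.
The stem 'child' ([noputɔ], [noput]) shows [t] unchanged in both environments, so [t] cannot be basic with [d] derived before the ACC suffix.
So /d/ is underlying, and a rule of word-final obstruent devoicing — voiced obstruents become voiceless word-finally — gives [t].
Hence 'moon' is /pɔmud/ underlyingly.

/pɔmud/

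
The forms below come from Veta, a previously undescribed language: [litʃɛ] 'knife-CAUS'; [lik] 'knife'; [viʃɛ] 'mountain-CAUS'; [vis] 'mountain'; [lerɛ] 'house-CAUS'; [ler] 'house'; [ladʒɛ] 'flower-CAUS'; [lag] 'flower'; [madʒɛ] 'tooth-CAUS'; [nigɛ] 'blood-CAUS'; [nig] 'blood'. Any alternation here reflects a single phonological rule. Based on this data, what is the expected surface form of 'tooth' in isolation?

[mag]

The stem for 'flower' ends in [dʒ] in [ladʒɛ] but [g] in [lag].
If /g/ were underlying and a rule turned it into [dʒ] before the CAUS suffix, 'blood' would also alternate; but it has [g] in both [nigɛ] and [nig].
The alternation reflects depalatalization: palato-alveolar /tʃ/, /dʒ/ and /ʃ/ become [k], [g] and [s] when no front vowel follows. /dʒ/ is underlying.
The one attested form of 'tooth', [madʒɛ], shows underlying /madʒ/. Applying the same rule when no front vowel follows gives [mag].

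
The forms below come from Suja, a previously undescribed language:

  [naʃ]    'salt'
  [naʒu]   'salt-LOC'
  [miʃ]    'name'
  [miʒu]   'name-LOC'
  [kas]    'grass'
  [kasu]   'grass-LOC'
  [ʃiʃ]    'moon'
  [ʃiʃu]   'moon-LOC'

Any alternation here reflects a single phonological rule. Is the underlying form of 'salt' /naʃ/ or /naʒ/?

The stem for 'salt' ends in [ʃ] in [naʃ] but [ʒ] in [naʒu].
If /ʃ/ were underlying and a rule turned it into [ʒ] before the LOC suffix, 'moon' would also alternate; but it has [ʃ] in both [ʃiʃ] and [ʃiʃu].
The alternation reflects word-final obstruent devoicing: voiced obstruents become voiceless word-finally. /ʒ/ is underlying.

/naʒ/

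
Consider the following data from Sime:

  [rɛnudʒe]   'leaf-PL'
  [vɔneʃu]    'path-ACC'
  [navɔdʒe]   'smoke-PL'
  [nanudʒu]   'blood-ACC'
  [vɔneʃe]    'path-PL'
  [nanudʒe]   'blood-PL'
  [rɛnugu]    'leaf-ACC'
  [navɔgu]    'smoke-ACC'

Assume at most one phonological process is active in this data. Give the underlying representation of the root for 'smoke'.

/navɔg/

The root 'smoke' surfaces as [navɔdʒe] and [navɔgu], with a stem-final [dʒ] ~ [g] alternation.
If /dʒ/ were underlying and a rule turned it into [g] before the ACC suffix, 'blood' would also alternate; but it has [dʒ] in both [nanudʒe] and [nanudʒu].
Therefore /g/ is basic and [dʒ] is derived by palatalization before a front vowel (/g/ becomes palato-alveolar [dʒ] before a front vowel).
So 'smoke' = /navɔg/.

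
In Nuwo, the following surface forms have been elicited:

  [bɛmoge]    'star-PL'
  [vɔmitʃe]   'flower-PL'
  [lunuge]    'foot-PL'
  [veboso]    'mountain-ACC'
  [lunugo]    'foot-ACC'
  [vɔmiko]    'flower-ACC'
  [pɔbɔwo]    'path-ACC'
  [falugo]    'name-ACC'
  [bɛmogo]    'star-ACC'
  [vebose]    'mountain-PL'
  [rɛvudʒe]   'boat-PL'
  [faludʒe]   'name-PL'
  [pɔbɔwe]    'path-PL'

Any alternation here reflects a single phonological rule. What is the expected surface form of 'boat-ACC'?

[rɛvugo]

'name' shows [g] ~ [dʒ] at the end of the stem ([falugo] vs [faludʒe]).
Compare 'star', with invariant [g] in [bɛmogo] and [bɛmoge]: an analysis with underlying /g/ and a rule producing [dʒ] before the PL suffix would wrongly predict alternation here too.
So /dʒ/ is underlying, and a rule of depalatalization — palato-alveolar /tʃ/ and /dʒ/ become [k] and [g] when no front vowel follows — gives [g].
The one attested form of 'boat', [rɛvudʒe], shows underlying /rɛvudʒ/. Applying the same rule when no front vowel follows gives [rɛvugo].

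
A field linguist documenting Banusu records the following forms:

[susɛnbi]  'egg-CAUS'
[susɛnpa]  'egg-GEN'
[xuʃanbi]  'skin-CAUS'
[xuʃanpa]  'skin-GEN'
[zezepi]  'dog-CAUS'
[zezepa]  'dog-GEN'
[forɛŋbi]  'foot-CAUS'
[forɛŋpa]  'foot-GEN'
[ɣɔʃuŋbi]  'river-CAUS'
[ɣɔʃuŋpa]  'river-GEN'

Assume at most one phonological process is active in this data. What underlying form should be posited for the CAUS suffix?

/-bi/

The CAUS morpheme has two allomorphs, [-bi] and [-pi].
By contrast the GEN suffix keeps its initial [p] throughout — that segment must be underlying.
So the underlying form is /-bi/, and voiced stops become voiceless after a vowel.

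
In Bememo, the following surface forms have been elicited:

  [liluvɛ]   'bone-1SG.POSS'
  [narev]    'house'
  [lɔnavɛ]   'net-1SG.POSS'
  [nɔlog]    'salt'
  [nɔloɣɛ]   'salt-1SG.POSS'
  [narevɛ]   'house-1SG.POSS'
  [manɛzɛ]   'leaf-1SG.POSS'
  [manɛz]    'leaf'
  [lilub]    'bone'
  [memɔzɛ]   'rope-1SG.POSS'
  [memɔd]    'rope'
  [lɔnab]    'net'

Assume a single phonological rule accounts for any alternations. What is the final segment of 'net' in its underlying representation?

/b/

The root 'net' surfaces as [lɔnavɛ] and [lɔnab], with a stem-final [v] ~ [b] alternation.
But 'house' keeps [v] in both environments ([narevɛ], [narev]), so there is no rule changing /v/ to [b] in isolation.
Therefore /b/ is basic and [v] is derived by intervocalic spirantization (voiced stops become fricatives between vowels).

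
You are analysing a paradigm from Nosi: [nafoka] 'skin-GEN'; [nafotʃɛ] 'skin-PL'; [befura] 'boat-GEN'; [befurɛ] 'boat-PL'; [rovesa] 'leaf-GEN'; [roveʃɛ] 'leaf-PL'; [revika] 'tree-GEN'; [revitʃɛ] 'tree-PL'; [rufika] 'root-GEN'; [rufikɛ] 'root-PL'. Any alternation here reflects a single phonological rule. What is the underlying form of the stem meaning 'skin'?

/nafotʃ/

The stem for 'skin' ends in [k] in [nafoka] but [tʃ] in [nafotʃɛ].
The stem 'root' ([rufika], [rufikɛ]) shows [k] unchanged in both environments, so [k] cannot be basic with [tʃ] derived before the PL suffix.
The underlying segment must be /tʃ/; palato-alveolar /tʃ/ and /ʃ/ become [k] and [s] when no front vowel follows, yielding [k] there.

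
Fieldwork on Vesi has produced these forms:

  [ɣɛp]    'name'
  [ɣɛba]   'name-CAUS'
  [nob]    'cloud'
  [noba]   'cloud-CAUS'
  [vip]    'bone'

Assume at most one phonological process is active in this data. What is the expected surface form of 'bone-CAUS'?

[viba]

The root 'name' surfaces as [ɣɛp] and [ɣɛba], with a stem-final [p] ~ [b] alternation.
Compare 'cloud', with invariant [b] in [nob] and [noba]: an analysis with underlying /b/ and a rule producing [p] in isolation would wrongly predict alternation here too.
Therefore /p/ is basic and [b] is derived by intervocalic voicing (voiceless stops become voiced between vowels).
The one attested form of 'bone', [vip], shows underlying /vip/. Applying the same rule between vowels gives [viba].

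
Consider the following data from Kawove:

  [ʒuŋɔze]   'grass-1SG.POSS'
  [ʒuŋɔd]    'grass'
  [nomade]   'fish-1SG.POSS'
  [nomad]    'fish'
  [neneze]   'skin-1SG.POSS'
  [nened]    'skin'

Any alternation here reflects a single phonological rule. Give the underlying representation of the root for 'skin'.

/nenez/

In [neneze] and [nened] the final segment of 'skin' alternates: [z] ~ [d].
If /d/ were underlying and a rule turned it into [z] before the 1SG.POSS suffix, 'fish' would also alternate; but it has [d] in both [nomade] and [nomad].
So /z/ is underlying, and a rule of word-final hardening — voiced fricatives become stops word-finally — gives [d].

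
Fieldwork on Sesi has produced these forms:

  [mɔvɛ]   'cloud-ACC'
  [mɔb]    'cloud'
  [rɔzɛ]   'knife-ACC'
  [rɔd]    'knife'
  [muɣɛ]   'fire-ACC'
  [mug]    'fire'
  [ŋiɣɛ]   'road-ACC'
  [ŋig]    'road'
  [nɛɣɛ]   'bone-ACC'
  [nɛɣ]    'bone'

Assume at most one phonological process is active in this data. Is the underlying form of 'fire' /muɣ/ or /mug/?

/mug/

The stem for 'fire' ends in [ɣ] in [muɣɛ] but [g] in [mug].
But 'bone' keeps [ɣ] in both environments ([nɛɣɛ], [nɛɣ]), so there is no rule changing /ɣ/ to [g] in isolation.
The underlying segment must be /g/; voiced stops become fricatives between vowels, yielding [ɣ] there.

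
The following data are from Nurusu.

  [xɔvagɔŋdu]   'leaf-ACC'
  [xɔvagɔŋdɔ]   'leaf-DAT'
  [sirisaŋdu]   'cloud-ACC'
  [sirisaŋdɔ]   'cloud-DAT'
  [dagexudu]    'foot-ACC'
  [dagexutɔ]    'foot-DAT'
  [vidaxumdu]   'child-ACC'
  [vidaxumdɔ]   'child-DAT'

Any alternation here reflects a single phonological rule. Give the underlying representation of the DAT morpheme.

The DAT suffix surfaces as [-dɔ] and [-tɔ], depending on the final segment of the stem.
The ACC suffix, which begins with [d], is invariant after every stem; so [d] is not altered by any rule here.
The DAT suffix is therefore /-tɔ/ underlyingly, with post-nasal voicing: voiceless stops become voiced after a nasal.

/-tɔ/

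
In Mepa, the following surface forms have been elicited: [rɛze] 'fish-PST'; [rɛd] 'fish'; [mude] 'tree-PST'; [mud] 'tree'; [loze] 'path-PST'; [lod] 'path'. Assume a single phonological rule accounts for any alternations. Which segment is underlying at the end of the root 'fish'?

/z/

In [rɛze] and [rɛd] the final segment of 'fish' alternates: [z] ~ [d].
Compare 'tree', with invariant [d] in [mude] and [mud]: an analysis with underlying /d/ and a rule producing [z] before the PST suffix would wrongly predict alternation here too.
The underlying segment must be /z/; voiced fricatives become stops word-finally, yielding [d] there.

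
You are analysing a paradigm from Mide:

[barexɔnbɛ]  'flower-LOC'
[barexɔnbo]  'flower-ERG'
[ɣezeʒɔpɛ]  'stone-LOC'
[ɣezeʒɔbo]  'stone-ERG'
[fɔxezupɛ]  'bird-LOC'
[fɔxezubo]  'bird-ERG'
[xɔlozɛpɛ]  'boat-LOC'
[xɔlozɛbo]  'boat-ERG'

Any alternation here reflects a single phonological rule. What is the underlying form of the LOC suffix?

The LOC morpheme has two allomorphs, [-bɛ] and [-pɛ].
The ERG suffix, which begins with [b], is invariant after every stem; so [b] is not altered by any rule here.
So the underlying form is /-pɛ/, and voiceless stops become voiced after a nasal.

/-pɛ/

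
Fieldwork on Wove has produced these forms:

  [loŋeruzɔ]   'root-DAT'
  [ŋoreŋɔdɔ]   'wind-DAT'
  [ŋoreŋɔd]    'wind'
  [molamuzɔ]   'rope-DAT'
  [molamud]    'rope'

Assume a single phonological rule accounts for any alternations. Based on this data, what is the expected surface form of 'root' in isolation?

[loŋerud]

In [molamuzɔ] and [molamud] the final segment of 'rope' alternates: [z] ~ [d].
But 'wind' keeps [d] in both environments ([ŋoreŋɔdɔ], [ŋoreŋɔd]), so there is no rule changing /d/ to [z] before the DAT suffix.
So /z/ is underlying, and a rule of word-final hardening — voiced fricatives become stops word-finally — gives [d].
The one attested form of 'root', [loŋeruzɔ], shows underlying /loŋeruz/. Applying the same rule word-finally gives [loŋerud].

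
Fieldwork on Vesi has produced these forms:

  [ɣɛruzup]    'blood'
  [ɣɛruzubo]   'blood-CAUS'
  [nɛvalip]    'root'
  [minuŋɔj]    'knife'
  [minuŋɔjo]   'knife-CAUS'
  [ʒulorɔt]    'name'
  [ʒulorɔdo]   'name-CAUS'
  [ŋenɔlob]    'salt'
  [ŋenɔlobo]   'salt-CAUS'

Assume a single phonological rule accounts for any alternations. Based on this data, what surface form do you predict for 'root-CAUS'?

[nɛvalibo]

The stem for 'blood' ends in [p] in [ɣɛruzup] but [b] in [ɣɛruzubo].
But 'salt' keeps [b] in both environments ([ŋenɔlob], [ŋenɔlobo]), so there is no rule changing /b/ to [p] in isolation.
The underlying segment must be /p/; voiceless stops become voiced between vowels, yielding [b] there.
The one attested form of 'root', [nɛvalip], shows underlying /nɛvalip/. Applying the same rule between vowels gives [nɛvalibo].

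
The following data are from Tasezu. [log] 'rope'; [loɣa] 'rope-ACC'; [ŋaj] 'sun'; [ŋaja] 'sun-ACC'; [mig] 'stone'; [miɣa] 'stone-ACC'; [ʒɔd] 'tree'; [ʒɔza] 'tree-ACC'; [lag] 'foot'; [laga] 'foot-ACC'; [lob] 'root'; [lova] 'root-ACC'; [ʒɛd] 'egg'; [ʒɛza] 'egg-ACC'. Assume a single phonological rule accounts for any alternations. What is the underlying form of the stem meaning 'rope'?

/loɣ/

The stem for 'rope' ends in [g] in [log] but [ɣ] in [loɣa].
But 'foot' keeps [g] in both environments ([lag], [laga]), so there is no rule changing /g/ to [ɣ] before the ACC suffix.
The underlying segment must be /ɣ/; voiced fricatives become stops word-finally, yielding [g] there.
Hence 'rope' is /loɣ/ underlyingly.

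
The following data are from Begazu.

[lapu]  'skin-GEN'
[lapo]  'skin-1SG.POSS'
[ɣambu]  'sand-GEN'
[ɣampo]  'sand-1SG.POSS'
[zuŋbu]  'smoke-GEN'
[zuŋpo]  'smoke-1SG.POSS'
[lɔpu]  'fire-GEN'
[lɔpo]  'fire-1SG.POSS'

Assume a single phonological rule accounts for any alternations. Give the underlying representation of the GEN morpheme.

The GEN suffix surfaces as [-bu] and [-pu], depending on the final segment of the stem.
The 1SG.POSS suffix, which begins with [p], is invariant after every stem; so [p] is not altered by any rule here.
So the underlying form is /-bu/, and voiced stops become voiceless after a vowel.

/-bu/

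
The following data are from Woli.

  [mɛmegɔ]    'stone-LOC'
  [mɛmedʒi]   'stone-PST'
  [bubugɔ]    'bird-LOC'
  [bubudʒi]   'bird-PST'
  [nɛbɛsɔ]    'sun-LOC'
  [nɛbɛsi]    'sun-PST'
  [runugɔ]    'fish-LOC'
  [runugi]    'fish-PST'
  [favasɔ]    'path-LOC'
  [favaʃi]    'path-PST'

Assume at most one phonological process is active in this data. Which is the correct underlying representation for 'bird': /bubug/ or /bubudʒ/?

The root 'bird' surfaces as [bubugɔ] and [bubudʒi], with a stem-final [g] ~ [dʒ] alternation.
The stem 'fish' ([runugɔ], [runugi]) shows [g] unchanged in both environments, so [g] cannot be basic with [dʒ] derived before the PST suffix.
The alternation reflects depalatalization: palato-alveolar /dʒ/ and /ʃ/ become [g] and [s] when no front vowel follows. /dʒ/ is underlying.

/bubudʒ/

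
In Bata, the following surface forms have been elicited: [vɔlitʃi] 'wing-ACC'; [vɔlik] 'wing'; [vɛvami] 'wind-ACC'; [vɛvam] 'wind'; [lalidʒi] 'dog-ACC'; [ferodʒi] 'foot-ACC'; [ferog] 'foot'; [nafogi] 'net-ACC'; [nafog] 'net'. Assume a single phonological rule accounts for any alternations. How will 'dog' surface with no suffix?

In [ferodʒi] and [ferog] the final segment of 'foot' alternates: [dʒ] ~ [g].
Compare 'net', with invariant [g] in [nafogi] and [nafog]: an analysis with underlying /g/ and a rule producing [dʒ] before the ACC suffix would wrongly predict alternation here too.
The underlying segment must be /dʒ/; palato-alveolar /tʃ/ and /dʒ/ become [k] and [g] when no front vowel follows, yielding [g] there.
The one attested form of 'dog', [lalidʒi], shows underlying /lalidʒ/. Applying the same rule when no front vowel follows gives [lalig].

[lalig]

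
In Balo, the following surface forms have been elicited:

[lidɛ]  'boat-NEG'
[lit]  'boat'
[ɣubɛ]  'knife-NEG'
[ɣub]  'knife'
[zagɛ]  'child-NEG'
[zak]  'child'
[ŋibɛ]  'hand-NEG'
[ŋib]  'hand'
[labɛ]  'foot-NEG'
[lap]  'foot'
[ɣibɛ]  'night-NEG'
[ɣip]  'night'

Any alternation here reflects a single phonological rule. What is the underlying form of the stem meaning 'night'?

/ɣip/

The root 'night' surfaces as [ɣibɛ] and [ɣip], with a stem-final [b] ~ [p] alternation.
If /b/ were underlying and a rule turned it into [p] in isolation, 'knife' would also alternate; but it has [b] in both [ɣubɛ] and [ɣub].
The alternation reflects intervocalic voicing: voiceless stops become voiced between vowels. /p/ is underlying.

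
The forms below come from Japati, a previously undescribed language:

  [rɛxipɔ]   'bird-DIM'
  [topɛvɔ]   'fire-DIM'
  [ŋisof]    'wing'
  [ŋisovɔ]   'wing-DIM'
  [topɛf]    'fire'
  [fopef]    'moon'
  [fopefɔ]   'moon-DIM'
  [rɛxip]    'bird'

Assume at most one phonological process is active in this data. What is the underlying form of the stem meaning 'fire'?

The stem for 'fire' ends in [f] in [topɛf] but [v] in [topɛvɔ].
But 'moon' keeps [f] in both environments ([fopef], [fopefɔ]), so there is no rule changing /f/ to [v] before the DIM suffix.
The alternation reflects word-final obstruent devoicing: voiced obstruents become voiceless word-finally. /v/ is underlying.
So 'fire' = /topɛv/.

/topɛv/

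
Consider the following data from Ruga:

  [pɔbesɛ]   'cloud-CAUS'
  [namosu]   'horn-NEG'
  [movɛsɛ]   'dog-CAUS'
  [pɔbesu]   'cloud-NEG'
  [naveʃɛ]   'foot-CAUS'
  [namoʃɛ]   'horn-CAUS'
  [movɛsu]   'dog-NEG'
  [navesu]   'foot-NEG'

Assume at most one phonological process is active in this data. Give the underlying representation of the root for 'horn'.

The stem for 'horn' ends in [s] in [namosu] but [ʃ] in [namoʃɛ].
But 'cloud' keeps [s] in both environments ([pɔbesu], [pɔbesɛ]), so there is no rule changing /s/ to [ʃ] before the CAUS suffix.
The alternation reflects depalatalization: palato-alveolar /ʃ/ becomes [s] when no front vowel follows. /ʃ/ is underlying.
The underlying form of 'horn' is therefore /namoʃ/.

/namoʃ/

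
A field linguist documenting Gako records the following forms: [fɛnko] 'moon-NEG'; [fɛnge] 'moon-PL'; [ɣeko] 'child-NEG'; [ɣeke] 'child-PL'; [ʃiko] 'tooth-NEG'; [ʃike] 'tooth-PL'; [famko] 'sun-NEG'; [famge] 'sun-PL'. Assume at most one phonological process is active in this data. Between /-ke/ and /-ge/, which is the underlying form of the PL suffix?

The PL suffix surfaces as [-ge] and [-ke], depending on the final segment of the stem.
By contrast the NEG suffix keeps its initial [k] throughout — that segment must be underlying.
The PL suffix is therefore /-ge/ underlyingly, with post-vocalic devoicing: voiced stops become voiceless after a vowel.

/-ge/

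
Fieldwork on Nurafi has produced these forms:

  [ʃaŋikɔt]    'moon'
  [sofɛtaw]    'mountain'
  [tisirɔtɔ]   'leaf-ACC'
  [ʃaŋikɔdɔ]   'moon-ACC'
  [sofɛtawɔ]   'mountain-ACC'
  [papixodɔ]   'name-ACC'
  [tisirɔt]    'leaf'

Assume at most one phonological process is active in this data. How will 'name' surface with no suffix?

'moon' shows [d] ~ [t] at the end of the stem ([ʃaŋikɔdɔ] vs [ʃaŋikɔt]).
If /t/ were underlying and a rule turned it into [d] before the ACC suffix, 'leaf' would also alternate; but it has [t] in both [tisirɔtɔ] and [tisirɔt].
Therefore /d/ is basic and [t] is derived by word-final obstruent devoicing (voiced obstruents become voiceless word-finally).
The one attested form of 'name', [papixodɔ], shows underlying /papixod/. Applying the same rule word-finally gives [papixot].

[papixot]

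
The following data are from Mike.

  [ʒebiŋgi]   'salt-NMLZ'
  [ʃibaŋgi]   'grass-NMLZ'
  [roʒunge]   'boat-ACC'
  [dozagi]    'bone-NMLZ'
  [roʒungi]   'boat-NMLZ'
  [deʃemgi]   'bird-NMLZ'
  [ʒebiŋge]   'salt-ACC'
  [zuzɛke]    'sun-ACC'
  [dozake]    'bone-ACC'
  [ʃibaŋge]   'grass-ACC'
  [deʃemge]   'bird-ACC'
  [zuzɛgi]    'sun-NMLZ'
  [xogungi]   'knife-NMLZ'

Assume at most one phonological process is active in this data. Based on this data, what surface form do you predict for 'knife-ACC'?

The ACC suffix surfaces as [-ge] and [-ke], depending on the final segment of the stem.
The NMLZ suffix, which begins with [g], is invariant after every stem; so [g] is not altered by any rule here.
The ACC suffix is therefore /-ke/ underlyingly, with post-nasal voicing: voiceless stops become voiced after a nasal.
After 'knife', which ends in a nasal, the suffix surfaces as [-ge], giving [xogunge].

[xogunge]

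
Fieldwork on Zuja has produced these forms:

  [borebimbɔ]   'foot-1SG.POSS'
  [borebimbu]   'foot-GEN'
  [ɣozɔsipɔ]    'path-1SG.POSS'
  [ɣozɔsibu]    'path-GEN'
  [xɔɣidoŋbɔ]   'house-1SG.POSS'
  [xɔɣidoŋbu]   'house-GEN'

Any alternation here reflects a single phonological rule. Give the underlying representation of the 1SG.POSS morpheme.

/-pɔ/

The 1SG.POSS suffix surfaces as [-bɔ] and [-pɔ], depending on the final segment of the stem.
By contrast the GEN suffix keeps its initial [b] throughout — that segment must be underlying.
The 1SG.POSS suffix is therefore /-pɔ/ underlyingly, with post-nasal voicing: voiceless stops become voiced after a nasal.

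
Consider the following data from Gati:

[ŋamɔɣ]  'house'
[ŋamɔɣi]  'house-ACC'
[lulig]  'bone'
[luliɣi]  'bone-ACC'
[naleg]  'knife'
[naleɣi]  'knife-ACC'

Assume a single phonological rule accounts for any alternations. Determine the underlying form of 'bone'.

The stem for 'bone' ends in [g] in [lulig] but [ɣ] in [luliɣi].
Compare 'house', with invariant [ɣ] in [ŋamɔɣ] and [ŋamɔɣi]: an analysis with underlying /ɣ/ and a rule producing [g] in isolation would wrongly predict alternation here too.
The underlying segment must be /g/; voiced stops become fricatives between vowels, yielding [ɣ] there.

/lulig/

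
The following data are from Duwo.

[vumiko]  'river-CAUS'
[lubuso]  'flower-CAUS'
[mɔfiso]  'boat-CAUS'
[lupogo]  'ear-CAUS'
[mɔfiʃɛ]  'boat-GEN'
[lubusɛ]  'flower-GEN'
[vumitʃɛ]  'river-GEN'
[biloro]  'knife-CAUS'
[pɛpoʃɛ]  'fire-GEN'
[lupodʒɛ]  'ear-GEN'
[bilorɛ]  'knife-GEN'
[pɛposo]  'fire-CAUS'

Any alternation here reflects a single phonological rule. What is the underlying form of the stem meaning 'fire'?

/pɛpoʃ/

The stem for 'fire' ends in [s] in [pɛposo] but [ʃ] in [pɛpoʃɛ].
Compare 'flower', with invariant [s] in [lubuso] and [lubusɛ]: an analysis with underlying /s/ and a rule producing [ʃ] before the GEN suffix would wrongly predict alternation here too.
So /ʃ/ is underlying, and a rule of depalatalization — palato-alveolar /tʃ/, /dʒ/ and /ʃ/ become [k], [g] and [s] when no front vowel follows — gives [s].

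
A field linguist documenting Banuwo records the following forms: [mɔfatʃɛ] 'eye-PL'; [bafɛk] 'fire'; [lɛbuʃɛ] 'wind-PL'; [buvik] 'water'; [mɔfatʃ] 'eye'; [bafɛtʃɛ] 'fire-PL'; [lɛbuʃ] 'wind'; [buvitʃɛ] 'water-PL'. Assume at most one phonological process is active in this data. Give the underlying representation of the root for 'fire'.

The stem for 'fire' ends in [tʃ] in [bafɛtʃɛ] but [k] in [bafɛk].
But 'eye' keeps [tʃ] in both environments ([mɔfatʃɛ], [mɔfatʃ]), so there is no rule changing /tʃ/ to [k] in isolation.
The alternation reflects palatalization before a front vowel: /k/ becomes palato-alveolar [tʃ] before a front vowel. /k/ is underlying.
So 'fire' = /bafɛk/.

/bafɛk/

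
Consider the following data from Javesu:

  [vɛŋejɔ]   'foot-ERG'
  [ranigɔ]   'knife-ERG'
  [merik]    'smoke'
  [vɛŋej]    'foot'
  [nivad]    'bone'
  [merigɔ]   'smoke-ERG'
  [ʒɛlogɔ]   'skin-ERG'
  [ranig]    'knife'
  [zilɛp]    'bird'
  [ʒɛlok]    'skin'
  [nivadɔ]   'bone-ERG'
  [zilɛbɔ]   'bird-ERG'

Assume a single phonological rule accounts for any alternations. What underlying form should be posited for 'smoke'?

/merik/

In [merigɔ] and [merik] the final segment of 'smoke' alternates: [g] ~ [k].
If /g/ were underlying and a rule turned it into [k] in isolation, 'knife' would also alternate; but it has [g] in both [ranigɔ] and [ranig].
So /k/ is underlying, and a rule of intervocalic voicing — voiceless stops become voiced between vowels — gives [g].
The underlying form of 'smoke' is therefore /merik/.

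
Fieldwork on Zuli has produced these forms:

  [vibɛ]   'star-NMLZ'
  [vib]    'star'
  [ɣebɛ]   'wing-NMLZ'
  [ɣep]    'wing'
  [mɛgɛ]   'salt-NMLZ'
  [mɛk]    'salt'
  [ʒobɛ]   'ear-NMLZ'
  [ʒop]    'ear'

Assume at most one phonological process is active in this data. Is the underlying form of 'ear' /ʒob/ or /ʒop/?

The root 'ear' surfaces as [ʒobɛ] and [ʒop], with a stem-final [b] ~ [p] alternation.
But 'star' keeps [b] in both environments ([vibɛ], [vib]), so there is no rule changing /b/ to [p] in isolation.
The alternation reflects intervocalic voicing: voiceless stops become voiced between vowels. /p/ is underlying.

/ʒop/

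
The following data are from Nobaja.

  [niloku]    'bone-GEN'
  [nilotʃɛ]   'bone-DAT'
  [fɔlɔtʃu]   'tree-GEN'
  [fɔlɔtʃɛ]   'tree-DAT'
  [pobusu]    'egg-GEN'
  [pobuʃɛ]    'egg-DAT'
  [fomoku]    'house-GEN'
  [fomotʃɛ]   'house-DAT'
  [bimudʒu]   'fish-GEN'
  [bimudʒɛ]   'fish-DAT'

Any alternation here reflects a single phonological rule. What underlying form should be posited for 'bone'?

'bone' shows [k] ~ [tʃ] at the end of the stem ([niloku] vs [nilotʃɛ]).
If /tʃ/ were underlying and a rule turned it into [k] before the GEN suffix, 'tree' would also alternate; but it has [tʃ] in both [fɔlɔtʃu] and [fɔlɔtʃɛ].
So /k/ is underlying, and a rule of palatalization before a front vowel — /k/ and /s/ become palato-alveolar [tʃ] and [ʃ] before a front vowel — gives [tʃ].
Hence 'bone' is /nilok/ underlyingly.

/nilok/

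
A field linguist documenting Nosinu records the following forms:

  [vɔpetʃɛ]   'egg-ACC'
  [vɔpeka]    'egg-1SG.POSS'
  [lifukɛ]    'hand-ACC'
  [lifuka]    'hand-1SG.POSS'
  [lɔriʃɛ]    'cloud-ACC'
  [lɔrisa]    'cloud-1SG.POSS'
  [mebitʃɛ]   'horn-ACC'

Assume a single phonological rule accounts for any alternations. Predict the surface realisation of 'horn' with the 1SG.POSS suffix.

[mebika]

In [vɔpetʃɛ] and [vɔpeka] the final segment of 'egg' alternates: [tʃ] ~ [k].
The stem 'hand' ([lifukɛ], [lifuka]) shows [k] unchanged in both environments, so [k] cannot be basic with [tʃ] derived before the ACC suffix.
The underlying segment must be /tʃ/; palato-alveolar /tʃ/ and /ʃ/ become [k] and [s] when no front vowel follows, yielding [k] there.
From [mebitʃɛ] the stem 'horn' is /mebitʃ/; when no front vowel follows this yields [mebika].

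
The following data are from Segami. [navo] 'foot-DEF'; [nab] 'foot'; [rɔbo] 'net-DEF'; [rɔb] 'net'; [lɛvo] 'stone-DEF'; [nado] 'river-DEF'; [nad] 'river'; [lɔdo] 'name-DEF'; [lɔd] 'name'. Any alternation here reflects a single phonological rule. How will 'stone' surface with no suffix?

[lɛb]

In [navo] and [nab] the final segment of 'foot' alternates: [v] ~ [b].
But 'net' keeps [b] in both environments ([rɔbo], [rɔb]), so there is no rule changing /b/ to [v] before the DEF suffix.
The alternation reflects word-final hardening: voiced fricatives become stops word-finally. /v/ is underlying.
From [lɛvo] the stem 'stone' is /lɛv/; word-finally this yields [lɛb].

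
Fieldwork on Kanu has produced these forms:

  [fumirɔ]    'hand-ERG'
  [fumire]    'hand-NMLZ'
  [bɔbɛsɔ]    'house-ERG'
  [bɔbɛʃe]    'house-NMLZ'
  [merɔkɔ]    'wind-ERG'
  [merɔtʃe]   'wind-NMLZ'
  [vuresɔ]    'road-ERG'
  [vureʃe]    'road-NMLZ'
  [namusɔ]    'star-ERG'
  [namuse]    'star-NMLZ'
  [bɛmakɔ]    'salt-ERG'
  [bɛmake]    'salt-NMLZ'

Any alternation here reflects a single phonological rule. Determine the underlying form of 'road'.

/vureʃ/

In [vuresɔ] and [vureʃe] the final segment of 'road' alternates: [s] ~ [ʃ].
Compare 'star', with invariant [s] in [namusɔ] and [namuse]: an analysis with underlying /s/ and a rule producing [ʃ] before the NMLZ suffix would wrongly predict alternation here too.
Therefore /ʃ/ is basic and [s] is derived by depalatalization (palato-alveolar /tʃ/ and /ʃ/ become [k] and [s] when no front vowel follows).
So 'road' = /vureʃ/.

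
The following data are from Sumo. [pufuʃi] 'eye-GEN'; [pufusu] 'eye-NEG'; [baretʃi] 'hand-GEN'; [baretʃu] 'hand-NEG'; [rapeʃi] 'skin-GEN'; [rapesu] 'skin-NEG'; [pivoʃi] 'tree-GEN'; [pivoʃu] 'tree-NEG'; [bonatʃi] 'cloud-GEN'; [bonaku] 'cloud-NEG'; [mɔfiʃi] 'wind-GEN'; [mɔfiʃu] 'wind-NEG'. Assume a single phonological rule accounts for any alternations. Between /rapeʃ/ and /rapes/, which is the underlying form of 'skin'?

The root 'skin' surfaces as [rapeʃi] and [rapesu], with a stem-final [ʃ] ~ [s] alternation.
If /ʃ/ were underlying and a rule turned it into [s] before the NEG suffix, 'wind' would also alternate; but it has [ʃ] in both [mɔfiʃi] and [mɔfiʃu].
Therefore /s/ is basic and [ʃ] is derived by palatalization before a front vowel (/k/ and /s/ become palato-alveolar [tʃ] and [ʃ] before a front vowel).

/rapes/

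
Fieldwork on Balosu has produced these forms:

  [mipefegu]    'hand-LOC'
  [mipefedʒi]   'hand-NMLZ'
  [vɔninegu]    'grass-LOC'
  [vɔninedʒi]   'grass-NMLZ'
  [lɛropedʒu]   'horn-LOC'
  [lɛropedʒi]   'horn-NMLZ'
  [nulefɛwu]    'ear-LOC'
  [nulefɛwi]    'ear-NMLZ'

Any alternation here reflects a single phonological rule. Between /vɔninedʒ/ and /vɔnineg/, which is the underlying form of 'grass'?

The root 'grass' surfaces as [vɔninegu] and [vɔninedʒi], with a stem-final [g] ~ [dʒ] alternation.
But 'horn' keeps [dʒ] in both environments ([lɛropedʒu], [lɛropedʒi]), so there is no rule changing /dʒ/ to [g] before the LOC suffix.
The alternation reflects palatalization before a front vowel: /g/ becomes palato-alveolar [dʒ] before a front vowel. /g/ is underlying.

/vɔnineg/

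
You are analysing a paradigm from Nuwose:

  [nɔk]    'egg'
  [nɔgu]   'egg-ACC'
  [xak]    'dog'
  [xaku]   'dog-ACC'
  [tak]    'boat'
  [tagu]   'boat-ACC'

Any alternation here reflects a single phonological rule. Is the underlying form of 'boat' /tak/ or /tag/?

/tag/

'boat' shows [k] ~ [g] at the end of the stem ([tak] vs [tagu]).
If /k/ were underlying and a rule turned it into [g] before the ACC suffix, 'dog' would also alternate; but it has [k] in both [xak] and [xaku].
The underlying segment must be /g/; voiced obstruents become voiceless word-finally, yielding [k] there.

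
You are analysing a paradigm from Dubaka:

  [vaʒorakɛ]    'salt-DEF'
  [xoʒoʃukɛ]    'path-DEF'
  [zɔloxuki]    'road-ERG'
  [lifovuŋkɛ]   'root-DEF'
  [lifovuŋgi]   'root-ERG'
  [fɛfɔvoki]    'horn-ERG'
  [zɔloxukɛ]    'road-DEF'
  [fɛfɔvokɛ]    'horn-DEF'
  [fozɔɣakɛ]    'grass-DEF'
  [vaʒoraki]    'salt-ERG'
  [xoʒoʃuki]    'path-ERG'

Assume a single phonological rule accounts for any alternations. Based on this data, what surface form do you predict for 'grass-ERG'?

The ERG suffix surfaces as [-gi] and [-ki], depending on the final segment of the stem.
By contrast the DEF suffix keeps its initial [k] throughout — that segment must be underlying.
The ERG suffix is therefore /-gi/ underlyingly, with post-vocalic devoicing: voiced stops become voiceless after a vowel.
After 'grass', which ends in a vowel, the suffix surfaces as [-ki], giving [fozɔɣaki].

[fozɔɣaki]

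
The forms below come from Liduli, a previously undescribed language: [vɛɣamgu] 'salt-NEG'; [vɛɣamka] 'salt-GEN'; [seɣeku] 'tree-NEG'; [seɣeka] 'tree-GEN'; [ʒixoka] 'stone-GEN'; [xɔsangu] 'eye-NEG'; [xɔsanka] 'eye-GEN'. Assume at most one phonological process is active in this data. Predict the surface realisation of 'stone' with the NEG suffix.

The NEG morpheme has two allomorphs, [-gu] and [-ku].
By contrast the GEN suffix keeps its initial [k] throughout — that segment must be underlying.
The NEG suffix is therefore /-gu/ underlyingly, with post-vocalic devoicing: voiced stops become voiceless after a vowel.
After 'stone', which ends in a vowel, the suffix surfaces as [-ku], giving [ʒixoku].

[ʒixoku]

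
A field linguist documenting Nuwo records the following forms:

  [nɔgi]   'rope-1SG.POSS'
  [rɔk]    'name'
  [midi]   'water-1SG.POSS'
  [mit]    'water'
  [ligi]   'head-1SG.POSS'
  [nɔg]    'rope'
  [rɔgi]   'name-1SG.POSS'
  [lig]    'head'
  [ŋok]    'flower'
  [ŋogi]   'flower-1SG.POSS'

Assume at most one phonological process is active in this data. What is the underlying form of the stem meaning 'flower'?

/ŋok/

The stem for 'flower' ends in [g] in [ŋogi] but [k] in [ŋok].
But 'rope' keeps [g] in both environments ([nɔgi], [nɔg]), so there is no rule changing /g/ to [k] in isolation.
Therefore /k/ is basic and [g] is derived by intervocalic voicing (voiceless stops become voiced between vowels).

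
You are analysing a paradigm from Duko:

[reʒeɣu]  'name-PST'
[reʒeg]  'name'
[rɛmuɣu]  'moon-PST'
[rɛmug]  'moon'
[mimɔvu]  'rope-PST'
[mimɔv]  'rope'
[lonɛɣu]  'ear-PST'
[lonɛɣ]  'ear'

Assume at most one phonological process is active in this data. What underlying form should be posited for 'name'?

/reʒeg/

In [reʒeɣu] and [reʒeg] the final segment of 'name' alternates: [ɣ] ~ [g].
Compare 'ear', with invariant [ɣ] in [lonɛɣu] and [lonɛɣ]: an analysis with underlying /ɣ/ and a rule producing [g] in isolation would wrongly predict alternation here too.
So /g/ is underlying, and a rule of intervocalic spirantization — voiced stops become fricatives between vowels — gives [ɣ].
Hence 'name' is /reʒeg/ underlyingly.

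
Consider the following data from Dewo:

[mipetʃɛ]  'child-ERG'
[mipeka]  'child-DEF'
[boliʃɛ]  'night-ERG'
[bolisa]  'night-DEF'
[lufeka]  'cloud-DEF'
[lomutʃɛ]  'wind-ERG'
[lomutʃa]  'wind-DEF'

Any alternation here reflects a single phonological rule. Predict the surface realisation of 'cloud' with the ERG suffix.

[lufetʃɛ]

The root 'child' surfaces as [mipetʃɛ] and [mipeka], with a stem-final [tʃ] ~ [k] alternation.
Compare 'wind', with invariant [tʃ] in [lomutʃɛ] and [lomutʃa]: an analysis with underlying /tʃ/ and a rule producing [k] before the DEF suffix would wrongly predict alternation here too.
Therefore /k/ is basic and [tʃ] is derived by palatalization before a front vowel (/k/ and /s/ become palato-alveolar [tʃ] and [ʃ] before a front vowel).
From [lufeka] the stem 'cloud' is /lufek/; before a front vowel this yields [lufetʃɛ].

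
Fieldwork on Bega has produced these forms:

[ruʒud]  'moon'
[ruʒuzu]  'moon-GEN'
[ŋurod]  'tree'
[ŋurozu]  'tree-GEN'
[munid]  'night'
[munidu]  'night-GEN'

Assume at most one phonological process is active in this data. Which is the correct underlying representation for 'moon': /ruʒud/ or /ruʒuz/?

In [ruʒud] and [ruʒuzu] the final segment of 'moon' alternates: [d] ~ [z].
Compare 'night', with invariant [d] in [munid] and [munidu]: an analysis with underlying /d/ and a rule producing [z] before the GEN suffix would wrongly predict alternation here too.
So /z/ is underlying, and a rule of word-final hardening — voiced fricatives become stops word-finally — gives [d].

/ruʒuz/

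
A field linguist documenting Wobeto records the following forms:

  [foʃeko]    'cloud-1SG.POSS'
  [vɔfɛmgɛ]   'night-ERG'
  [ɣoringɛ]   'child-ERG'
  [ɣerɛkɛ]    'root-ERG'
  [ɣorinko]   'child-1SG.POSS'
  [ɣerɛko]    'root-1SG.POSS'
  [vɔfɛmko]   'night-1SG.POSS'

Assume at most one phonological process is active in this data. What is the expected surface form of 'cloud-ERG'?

The ERG suffix surfaces as [-gɛ] and [-kɛ], depending on the final segment of the stem.
The 1SG.POSS suffix, which begins with [k], is invariant after every stem; so [k] is not altered by any rule here.
So the underlying form is /-gɛ/, and voiced stops become voiceless after a vowel.
After 'cloud', which ends in a vowel, the suffix surfaces as [-kɛ], giving [foʃekɛ].

[foʃekɛ]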